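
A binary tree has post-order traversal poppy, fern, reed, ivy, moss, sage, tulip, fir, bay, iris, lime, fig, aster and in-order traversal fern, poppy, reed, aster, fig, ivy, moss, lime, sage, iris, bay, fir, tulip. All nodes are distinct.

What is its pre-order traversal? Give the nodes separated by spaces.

The last element of post-order is the root; it splits in-order into left and right subtrees.
Root aster: left subtree has 3 nodes {fern, poppy, reed}, right has 9 {fig, ivy, moss, lime, sage, iris, bay, fir, tulip}.
  Root reed: left subtree has 2 nodes {fern, poppy}, right has 0 { }.
    Root fern: left subtree has 0 nodes { }, right has 1 {poppy}.
  Root fig: left subtree has 0 nodes { }, right has 8 {ivy, moss, lime, sage, iris, bay, fir, tulip}.
    Root lime: left subtree has 2 nodes {ivy, moss}, right has 5 {sage, iris, bay, fir, tulip}.
      Root moss: left subtree has 1 node {ivy}, right has 0 { }.
      Root iris: left subtree has 1 node {sage}, right has 3 {bay, fir, tulip}.
        Root bay: left subtree has 0 nodes { }, right has 2 {fir, tulip}.
          Root fir: left subtree has 0 nodes { }, right has 1 {tulip}.

aster reed fern poppy fig lime moss ivy iris sage bay fir tulip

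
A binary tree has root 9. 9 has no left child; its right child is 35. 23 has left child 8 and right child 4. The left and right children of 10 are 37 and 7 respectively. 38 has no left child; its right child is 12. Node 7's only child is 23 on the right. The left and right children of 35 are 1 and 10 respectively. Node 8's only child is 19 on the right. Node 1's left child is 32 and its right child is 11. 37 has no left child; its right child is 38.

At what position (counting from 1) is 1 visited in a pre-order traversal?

3

Pre-order visits the node, then its left subtree, then its right subtree.
Visit 9.
At 9: no left child.
At 9: go right to 35.
  Visit 35.
  At 35: go left to 1.
    Visit 1.
    At 1: go left to 32.
      32 is a leaf — visit 32.
    At 1: go right to 11.
      11 is a leaf — visit 11.
  At 35: go right to 10.
    Visit 10.
    At 10: go left to 37.
      Visit 37.
      At 37: no left child.
      At 37: go right to 38.
        Visit 38.
        At 38: no left child.
        At 38: go right to 12.
          12 is a leaf — visit 12.
    At 10: go right to 7.
      Visit 7.
      At 7: no left child.
      At 7: go right to 23.
        Visit 23.
        At 23: go left to 8.
          Visit 8.
          At 8: no left child.
          At 8: go right to 19.
            19 is a leaf — visit 19.
        At 23: go right to 4.
          4 is a leaf — visit 4.
Full pre-order sequence: 9, 35, 1, 32, 11, 10, 37, 38, 12, 7, 23, 8, 19, 4.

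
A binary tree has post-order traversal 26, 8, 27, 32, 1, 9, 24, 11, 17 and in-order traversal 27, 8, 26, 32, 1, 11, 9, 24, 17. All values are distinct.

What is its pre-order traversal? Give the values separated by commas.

17, 11, 1, 32, 27, 8, 26, 24, 9

The last element of post-order is the root; it splits in-order into left and right subtrees.
Root 17: left subtree has 8 nodes {27, 8, 26, 32, 1, 11, 9, 24}, right has 0 { }.
  Root 11: left subtree has 5 nodes {27, 8, 26, 32, 1}, right has 2 {9, 24}.
    Root 1: left subtree has 4 nodes {27, 8, 26, 32}, right has 0 { }.
      Root 32: left subtree has 3 nodes {27, 8, 26}, right has 0 { }.
        Root 27: left subtree has 0 nodes { }, right has 2 {8, 26}.
          Root 8: left subtree has 0 nodes { }, right has 1 {26}.
    Root 24: left subtree has 1 node {9}, right has 0 { }.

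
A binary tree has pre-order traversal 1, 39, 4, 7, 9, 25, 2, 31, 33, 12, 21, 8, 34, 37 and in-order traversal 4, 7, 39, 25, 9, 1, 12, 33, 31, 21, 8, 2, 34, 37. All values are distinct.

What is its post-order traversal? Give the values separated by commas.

7, 4, 25, 9, 39, 12, 33, 8, 21, 31, 37, 34, 2, 1

The first element of pre-order is the root; it splits in-order into left and right subtrees.
Root 1: left subtree has 5 nodes {4, 7, 39, 25, 9}, right has 8 {12, 33, 31, 21, 8, 2, 34, 37}.
  Root 39: left subtree has 2 nodes {4, 7}, right has 2 {25, 9}.
    Root 4: left subtree has 0 nodes { }, right has 1 {7}.
    Root 9: left subtree has 1 node {25}, right has 0 { }.
  Root 2: left subtree has 5 nodes {12, 33, 31, 21, 8}, right has 2 {34, 37}.
    Root 31: left subtree has 2 nodes {12, 33}, right has 2 {21, 8}.
      Root 33: left subtree has 1 node {12}, right has 0 { }.
      Root 21: left subtree has 0 nodes { }, right has 1 {8}.
    Root 34: left subtree has 0 nodes { }, right has 1 {37}.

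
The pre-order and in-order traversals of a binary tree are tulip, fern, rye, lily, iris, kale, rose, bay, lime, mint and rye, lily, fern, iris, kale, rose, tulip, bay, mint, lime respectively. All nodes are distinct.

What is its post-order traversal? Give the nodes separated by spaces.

The first element of pre-order is the root; it splits in-order into left and right subtrees.
Root tulip: left subtree has 6 nodes {rye, lily, fern, iris, kale, rose}, right has 3 {bay, mint, lime}.
  Root fern: left subtree has 2 nodes {rye, lily}, right has 3 {iris, kale, rose}.
    Root rye: left subtree has 0 nodes { }, right has 1 {lily}.
    Root iris: left subtree has 0 nodes { }, right has 2 {kale, rose}.
      Root kale: left subtree has 0 nodes { }, right has 1 {rose}.
  Root bay: left subtree has 0 nodes { }, right has 2 {mint, lime}.
    Root lime: left subtree has 1 node {mint}, right has 0 { }.

lily rye rose kale iris fern mint lime bay tulip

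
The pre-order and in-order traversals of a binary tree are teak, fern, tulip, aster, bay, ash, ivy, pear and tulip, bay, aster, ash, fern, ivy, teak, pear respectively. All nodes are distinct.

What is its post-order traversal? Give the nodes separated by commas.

bay, ash, aster, tulip, ivy, fern, pear, teak

The first element of pre-order is the root; it splits in-order into left and right subtrees.
Root teak: left subtree has 6 nodes {tulip, bay, aster, ash, fern, ivy}, right has 1 {pear}.
  Root fern: left subtree has 4 nodes {tulip, bay, aster, ash}, right has 1 {ivy}.
    Root tulip: left subtree has 0 nodes { }, right has 3 {bay, aster, ash}.
      Root aster: left subtree has 1 node {bay}, right has 1 {ash}.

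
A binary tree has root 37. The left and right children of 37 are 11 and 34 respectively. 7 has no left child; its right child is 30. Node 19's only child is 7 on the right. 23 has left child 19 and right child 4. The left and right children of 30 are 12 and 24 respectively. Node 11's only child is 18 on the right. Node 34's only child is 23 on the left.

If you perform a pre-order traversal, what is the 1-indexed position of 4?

Pre-order visits the node, then its left subtree, then its right subtree.
Visit 37.
At 37: go left to 11.
  Visit 11.
  At 11: no left child.
  At 11: go right to 18.
    18 is a leaf — visit 18.
At 37: go right to 34.
  Visit 34.
  At 34: go left to 23.
    Visit 23.
    At 23: go left to 19.
      Visit 19.
      At 19: no left child.
      At 19: go right to 7.
        Visit 7.
        At 7: no left child.
        At 7: go right to 30.
          Visit 30.
          At 30: go left to 12.
            12 is a leaf — visit 12.
          At 30: go right to 24.
            24 is a leaf — visit 24.
    At 23: go right to 4.
      4 is a leaf — visit 4.
  At 34: no right child.
Full pre-order sequence: 37, 11, 18, 34, 23, 19, 7, 30, 12, 24, 4.

11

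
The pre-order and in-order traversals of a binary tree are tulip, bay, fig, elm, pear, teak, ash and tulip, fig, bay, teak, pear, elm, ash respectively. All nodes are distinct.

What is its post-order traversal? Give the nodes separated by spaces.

fig teak pear ash elm bay tulip

The first element of pre-order is the root; it splits in-order into left and right subtrees.
Root tulip: left subtree has 0 nodes { }, right has 6 {fig, bay, teak, pear, elm, ash}.
  Root bay: left subtree has 1 node {fig}, right has 4 {teak, pear, elm, ash}.
    Root elm: left subtree has 2 nodes {teak, pear}, right has 1 {ash}.
      Root pear: left subtree has 1 node {teak}, right has 0 { }.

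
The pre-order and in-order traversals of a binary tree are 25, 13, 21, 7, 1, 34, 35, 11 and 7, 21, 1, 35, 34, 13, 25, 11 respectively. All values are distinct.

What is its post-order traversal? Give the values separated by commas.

The first element of pre-order is the root; it splits in-order into left and right subtrees.
Root 25: left subtree has 6 nodes {7, 21, 1, 35, 34, 13}, right has 1 {11}.
  Root 13: left subtree has 5 nodes {7, 21, 1, 35, 34}, right has 0 { }.
    Root 21: left subtree has 1 node {7}, right has 3 {1, 35, 34}.
      Root 1: left subtree has 0 nodes { }, right has 2 {35, 34}.
        Root 34: left subtree has 1 node {35}, right has 0 { }.

7, 35, 34, 1, 21, 13, 11, 25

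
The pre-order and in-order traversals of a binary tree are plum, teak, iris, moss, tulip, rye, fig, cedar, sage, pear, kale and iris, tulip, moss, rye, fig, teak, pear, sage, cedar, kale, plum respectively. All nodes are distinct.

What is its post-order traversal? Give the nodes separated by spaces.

The first element of pre-order is the root; it splits in-order into left and right subtrees.
Root plum: left subtree has 10 nodes {iris, tulip, moss, rye, fig, teak, pear, sage, cedar, kale}, right has 0 { }.
  Root teak: left subtree has 5 nodes {iris, tulip, moss, rye, fig}, right has 4 {pear, sage, cedar, kale}.
    Root iris: left subtree has 0 nodes { }, right has 4 {tulip, moss, rye, fig}.
      Root moss: left subtree has 1 node {tulip}, right has 2 {rye, fig}.
        Root rye: left subtree has 0 nodes { }, right has 1 {fig}.
    Root cedar: left subtree has 2 nodes {pear, sage}, right has 1 {kale}.
      Root sage: left subtree has 1 node {pear}, right has 0 { }.

tulip fig rye moss iris pear sage kale cedar teak plum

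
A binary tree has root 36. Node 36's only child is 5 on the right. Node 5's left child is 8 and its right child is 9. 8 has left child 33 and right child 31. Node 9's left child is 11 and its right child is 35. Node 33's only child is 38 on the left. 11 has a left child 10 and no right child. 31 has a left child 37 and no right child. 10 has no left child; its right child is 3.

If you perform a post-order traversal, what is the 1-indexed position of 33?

Post-order visits the left subtree, then the right subtree, then the node.
At 36: no left child.
At 36: go right to 5.
  At 5: go left to 8.
    At 8: go left to 33.
      At 33: go left to 38.
        38 is a leaf — visit 38.
      At 33: no right child.
      Visit 33.
    At 8: go right to 31.
      At 31: go left to 37.
        37 is a leaf — visit 37.
      At 31: no right child.
      Visit 31.
    Visit 8.
  At 5: go right to 9.
    At 9: go left to 11.
      At 11: go left to 10.
        At 10: no left child.
        At 10: go right to 3.
          3 is a leaf — visit 3.
        Visit 10.
      At 11: no right child.
      Visit 11.
    At 9: go right to 35.
      35 is a leaf — visit 35.
    Visit 9.
  Visit 5.
Visit 36.
Full post-order sequence: 38, 33, 37, 31, 8, 3, 10, 11, 35, 9, 5, 36.

2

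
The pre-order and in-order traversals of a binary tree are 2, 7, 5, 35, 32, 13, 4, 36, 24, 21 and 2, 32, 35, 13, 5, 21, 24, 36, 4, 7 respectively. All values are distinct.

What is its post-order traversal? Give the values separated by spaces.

The first element of pre-order is the root; it splits in-order into left and right subtrees.
Root 2: left subtree has 0 nodes { }, right has 9 {32, 35, 13, 5, 21, 24, 36, 4, 7}.
  Root 7: left subtree has 8 nodes {32, 35, 13, 5, 21, 24, 36, 4}, right has 0 { }.
    Root 5: left subtree has 3 nodes {32, 35, 13}, right has 4 {21, 24, 36, 4}.
      Root 35: left subtree has 1 node {32}, right has 1 {13}.
      Root 4: left subtree has 3 nodes {21, 24, 36}, right has 0 { }.
        Root 36: left subtree has 2 nodes {21, 24}, right has 0 { }.
          Root 24: left subtree has 1 node {21}, right has 0 { }.

32 13 35 21 24 36 4 5 7 2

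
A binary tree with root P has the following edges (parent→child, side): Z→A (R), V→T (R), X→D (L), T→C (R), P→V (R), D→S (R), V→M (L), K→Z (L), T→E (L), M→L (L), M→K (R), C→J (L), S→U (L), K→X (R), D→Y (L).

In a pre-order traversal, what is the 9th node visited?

Pre-order visits the node, then its left subtree, then its right subtree.
Visit P.
At P: no left child.
At P: go right to V.
  Visit V.
  At V: go left to M.
    Visit M.
    At M: go left to L.
      L is a leaf — visit L.
    At M: go right to K.
      Visit K.
      At K: go left to Z.
        Visit Z.
        At Z: no left child.
        At Z: go right to A.
          A is a leaf — visit A.
      At K: go right to X.
        Visit X.
        At X: go left to D.
          Visit D.
          At D: go left to Y.
            Y is a leaf — visit Y.
          At D: go right to S.
            Visit S.
            At S: go left to U.
              U is a leaf — visit U.
            At S: no right child.
        At X: no right child.
  At V: go right to T.
    Visit T.
    At T: go left to E.
      E is a leaf — visit E.
    At T: go right to C.
      Visit C.
      At C: go left to J.
        J is a leaf — visit J.
      At C: no right child.
Full pre-order sequence: P, V, M, L, K, Z, A, X, D, Y, S, U, T, E, C, J.

D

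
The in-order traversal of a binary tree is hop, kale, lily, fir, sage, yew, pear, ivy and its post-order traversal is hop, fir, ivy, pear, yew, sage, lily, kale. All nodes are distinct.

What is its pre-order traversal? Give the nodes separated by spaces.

kale hop lily sage fir yew pear ivy

The last element of post-order is the root; it splits in-order into left and right subtrees.
Root kale: left subtree has 1 node {hop}, right has 6 {lily, fir, sage, yew, pear, ivy}.
  Root lily: left subtree has 0 nodes { }, right has 5 {fir, sage, yew, pear, ivy}.
    Root sage: left subtree has 1 node {fir}, right has 3 {yew, pear, ivy}.
      Root yew: left subtree has 0 nodes { }, right has 2 {pear, ivy}.
        Root pear: left subtree has 0 nodes { }, right has 1 {ivy}.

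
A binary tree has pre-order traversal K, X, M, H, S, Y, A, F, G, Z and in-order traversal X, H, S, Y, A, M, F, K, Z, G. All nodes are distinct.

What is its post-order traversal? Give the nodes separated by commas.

A, Y, S, H, F, M, X, Z, G, K

The first element of pre-order is the root; it splits in-order into left and right subtrees.
Root K: left subtree has 7 nodes {X, H, S, Y, A, M, F}, right has 2 {Z, G}.
  Root X: left subtree has 0 nodes { }, right has 6 {H, S, Y, A, M, F}.
    Root M: left subtree has 4 nodes {H, S, Y, A}, right has 1 {F}.
      Root H: left subtree has 0 nodes { }, right has 3 {S, Y, A}.
        Root S: left subtree has 0 nodes { }, right has 2 {Y, A}.
          Root Y: left subtree has 0 nodes { }, right has 1 {A}.
  Root G: left subtree has 1 node {Z}, right has 0 { }.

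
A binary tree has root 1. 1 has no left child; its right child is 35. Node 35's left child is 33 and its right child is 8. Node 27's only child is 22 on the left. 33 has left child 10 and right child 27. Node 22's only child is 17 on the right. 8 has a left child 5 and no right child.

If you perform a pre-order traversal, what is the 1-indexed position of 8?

Pre-order visits the node, then its left subtree, then its right subtree.
Visit 1.
At 1: no left child.
At 1: go right to 35.
  Visit 35.
  At 35: go left to 33.
    Visit 33.
    At 33: go left to 10.
      10 is a leaf — visit 10.
    At 33: go right to 27.
      Visit 27.
      At 27: go left to 22.
        Visit 22.
        At 22: no left child.
        At 22: go right to 17.
          17 is a leaf — visit 17.
      At 27: no right child.
  At 35: go right to 8.
    Visit 8.
    At 8: go left to 5.
      5 is a leaf — visit 5.
    At 8: no right child.
Full pre-order sequence: 1, 35, 33, 10, 27, 22, 17, 8, 5.

8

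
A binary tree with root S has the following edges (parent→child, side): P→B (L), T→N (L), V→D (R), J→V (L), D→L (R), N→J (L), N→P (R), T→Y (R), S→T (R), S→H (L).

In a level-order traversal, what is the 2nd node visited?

H

Level-order visits nodes level by level from the root, left to right within each level.
Level 0: S
Level 1: H, T
Level 2: N, Y
Level 3: J, P
Level 4: V, B
Level 5: D
Level 6: L
Full level-order sequence: S, H, T, N, Y, J, P, V, B, D, L.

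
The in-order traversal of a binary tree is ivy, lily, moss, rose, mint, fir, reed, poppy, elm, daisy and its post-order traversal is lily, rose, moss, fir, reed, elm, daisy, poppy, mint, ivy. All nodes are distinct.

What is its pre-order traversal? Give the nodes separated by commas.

The last element of post-order is the root; it splits in-order into left and right subtrees.
Root ivy: left subtree has 0 nodes { }, right has 9 {lily, moss, rose, mint, fir, reed, poppy, elm, daisy}.
  Root mint: left subtree has 3 nodes {lily, moss, rose}, right has 5 {fir, reed, poppy, elm, daisy}.
    Root moss: left subtree has 1 node {lily}, right has 1 {rose}.
    Root poppy: left subtree has 2 nodes {fir, reed}, right has 2 {elm, daisy}.
      Root reed: left subtree has 1 node {fir}, right has 0 { }.
      Root daisy: left subtree has 1 node {elm}, right has 0 { }.

ivy, mint, moss, lily, rose, poppy, reed, fir, daisy, elm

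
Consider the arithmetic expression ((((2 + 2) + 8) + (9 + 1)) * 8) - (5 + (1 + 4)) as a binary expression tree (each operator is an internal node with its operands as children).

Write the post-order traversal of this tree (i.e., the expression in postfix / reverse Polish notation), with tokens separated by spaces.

2 2 + 8 + 9 1 + + 8 * 5 1 4 + + -

Post-order on an expression tree gives postfix notation: for each operator, emit left operand, right operand, then the operator.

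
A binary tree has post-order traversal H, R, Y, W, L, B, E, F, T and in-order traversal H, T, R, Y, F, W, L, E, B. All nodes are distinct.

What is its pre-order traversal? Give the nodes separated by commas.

T, H, F, Y, R, E, L, W, B

The last element of post-order is the root; it splits in-order into left and right subtrees.
Root T: left subtree has 1 node {H}, right has 7 {R, Y, F, W, L, E, B}.
  Root F: left subtree has 2 nodes {R, Y}, right has 4 {W, L, E, B}.
    Root Y: left subtree has 1 node {R}, right has 0 { }.
    Root E: left subtree has 2 nodes {W, L}, right has 1 {B}.
      Root L: left subtree has 1 node {W}, right has 0 { }.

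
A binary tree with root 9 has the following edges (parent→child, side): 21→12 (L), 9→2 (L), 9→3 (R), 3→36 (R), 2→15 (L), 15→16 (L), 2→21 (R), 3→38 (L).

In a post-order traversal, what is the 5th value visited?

2

Post-order visits the left subtree, then the right subtree, then the node.
At 9: go left to 2.
  At 2: go left to 15.
    At 15: go left to 16.
      16 is a leaf — visit 16.
    At 15: no right child.
    Visit 15.
  At 2: go right to 21.
    At 21: go left to 12.
      12 is a leaf — visit 12.
    At 21: no right child.
    Visit 21.
  Visit 2.
At 9: go right to 3.
  At 3: go left to 38.
    38 is a leaf — visit 38.
  At 3: go right to 36.
    36 is a leaf — visit 36.
  Visit 3.
Visit 9.
Full post-order sequence: 16, 15, 12, 21, 2, 38, 36, 3, 9.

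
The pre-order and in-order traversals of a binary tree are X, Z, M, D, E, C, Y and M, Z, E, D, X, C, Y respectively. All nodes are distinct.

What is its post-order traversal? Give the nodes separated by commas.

The first element of pre-order is the root; it splits in-order into left and right subtrees.
Root X: left subtree has 4 nodes {M, Z, E, D}, right has 2 {C, Y}.
  Root Z: left subtree has 1 node {M}, right has 2 {E, D}.
    Root D: left subtree has 1 node {E}, right has 0 { }.
  Root C: left subtree has 0 nodes { }, right has 1 {Y}.

M, E, D, Z, Y, C, X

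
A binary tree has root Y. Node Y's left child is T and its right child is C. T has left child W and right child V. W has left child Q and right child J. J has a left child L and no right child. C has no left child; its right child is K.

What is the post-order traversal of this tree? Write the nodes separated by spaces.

Post-order visits the left subtree, then the right subtree, then the node.
At Y: go left to T.
  At T: go left to W.
    At W: go left to Q.
      Q is a leaf — visit Q.
    At W: go right to J.
      At J: go left to L.
        L is a leaf — visit L.
      At J: no right child.
      Visit J.
    Visit W.
  At T: go right to V.
    V is a leaf — visit V.
  Visit T.
At Y: go right to C.
  At C: no left child.
  At C: go right to K.
    K is a leaf — visit K.
  Visit C.
Visit Y.

Q L J W V T K C Y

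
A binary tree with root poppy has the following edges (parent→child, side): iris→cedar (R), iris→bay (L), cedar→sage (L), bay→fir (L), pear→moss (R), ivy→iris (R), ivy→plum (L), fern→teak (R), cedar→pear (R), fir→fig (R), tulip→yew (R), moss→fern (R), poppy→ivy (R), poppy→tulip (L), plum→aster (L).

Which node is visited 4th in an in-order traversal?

In-order visits the left subtree, then the node, then the right subtree.
At poppy: go left to tulip.
  At tulip: no left child.
  Visit tulip.
  At tulip: go right to yew.
    yew is a leaf — visit yew.
Visit poppy.
At poppy: go right to ivy.
  At ivy: go left to plum.
    At plum: go left to aster.
      aster is a leaf — visit aster.
    Visit plum.
    At plum: no right child.
  Visit ivy.
  At ivy: go right to iris.
    At iris: go left to bay.
      At bay: go left to fir.
        At fir: no left child.
        Visit fir.
        At fir: go right to fig.
          fig is a leaf — visit fig.
      Visit bay.
      At bay: no right child.
    Visit iris.
    At iris: go right to cedar.
      At cedar: go left to sage.
        sage is a leaf — visit sage.
      Visit cedar.
      At cedar: go right to pear.
        At pear: no left child.
        Visit pear.
        At pear: go right to moss.
          At moss: no left child.
          Visit moss.
          At moss: go right to fern.
            At fern: no left child.
            Visit fern.
            At fern: go right to teak.
              teak is a leaf — visit teak.
Full in-order sequence: tulip, yew, poppy, aster, plum, ivy, fir, fig, bay, iris, sage, cedar, pear, moss, fern, teak.

aster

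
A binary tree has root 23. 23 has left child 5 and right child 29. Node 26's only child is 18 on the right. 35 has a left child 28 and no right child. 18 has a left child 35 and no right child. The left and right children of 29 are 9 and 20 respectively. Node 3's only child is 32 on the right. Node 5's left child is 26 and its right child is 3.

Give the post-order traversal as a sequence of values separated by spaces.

Post-order visits the left subtree, then the right subtree, then the node.
At 23: go left to 5.
  At 5: go left to 26.
    At 26: no left child.
    At 26: go right to 18.
      At 18: go left to 35.
        At 35: go left to 28.
          28 is a leaf — visit 28.
        At 35: no right child.
        Visit 35.
      At 18: no right child.
      Visit 18.
    Visit 26.
  At 5: go right to 3.
    At 3: no left child.
    At 3: go right to 32.
      32 is a leaf — visit 32.
    Visit 3.
  Visit 5.
At 23: go right to 29.
  At 29: go left to 9.
    9 is a leaf — visit 9.
  At 29: go right to 20.
    20 is a leaf — visit 20.
  Visit 29.
Visit 23.

28 35 18 26 32 3 5 9 20 29 23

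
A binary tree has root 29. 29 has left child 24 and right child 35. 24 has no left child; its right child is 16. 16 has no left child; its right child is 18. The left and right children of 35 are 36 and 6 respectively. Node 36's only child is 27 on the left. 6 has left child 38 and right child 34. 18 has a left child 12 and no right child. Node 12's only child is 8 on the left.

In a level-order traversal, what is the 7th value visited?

Level-order visits nodes level by level from the root, left to right within each level.
Level 0: 29
Level 1: 24, 35
Level 2: 16, 36, 6
Level 3: 18, 27, 38, 34
Level 4: 12
Level 5: 8
Full level-order sequence: 29, 24, 35, 16, 36, 6, 18, 27, 38, 34, 12, 8.

18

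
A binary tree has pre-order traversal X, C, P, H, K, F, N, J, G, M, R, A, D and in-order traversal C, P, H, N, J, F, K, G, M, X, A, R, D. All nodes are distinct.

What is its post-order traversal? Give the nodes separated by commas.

The first element of pre-order is the root; it splits in-order into left and right subtrees.
Root X: left subtree has 9 nodes {C, P, H, N, J, F, K, G, M}, right has 3 {A, R, D}.
  Root C: left subtree has 0 nodes { }, right has 8 {P, H, N, J, F, K, G, M}.
    Root P: left subtree has 0 nodes { }, right has 7 {H, N, J, F, K, G, M}.
      Root H: left subtree has 0 nodes { }, right has 6 {N, J, F, K, G, M}.
        Root K: left subtree has 3 nodes {N, J, F}, right has 2 {G, M}.
          Root F: left subtree has 2 nodes {N, J}, right has 0 { }.
            Root N: left subtree has 0 nodes { }, right has 1 {J}.
          Root G: left subtree has 0 nodes { }, right has 1 {M}.
  Root R: left subtree has 1 node {A}, right has 1 {D}.

J, N, F, M, G, K, H, P, C, A, D, R, X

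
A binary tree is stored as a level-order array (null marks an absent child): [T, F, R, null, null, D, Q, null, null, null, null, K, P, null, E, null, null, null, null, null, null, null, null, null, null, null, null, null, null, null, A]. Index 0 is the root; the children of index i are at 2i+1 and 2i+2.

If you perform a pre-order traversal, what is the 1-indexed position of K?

5

Pre-order visits the node, then its left subtree, then its right subtree.
Visit T.
At T: go left to F.
  F is a leaf — visit F.
At T: go right to R.
  Visit R.
  At R: go left to D.
    Visit D.
    At D: go left to K.
      K is a leaf — visit K.
    At D: go right to P.
      P is a leaf — visit P.
  At R: go right to Q.
    Visit Q.
    At Q: no left child.
    At Q: go right to E.
      Visit E.
      At E: no left child.
      At E: go right to A.
        A is a leaf — visit A.
Full pre-order sequence: T, F, R, D, K, P, Q, E, A.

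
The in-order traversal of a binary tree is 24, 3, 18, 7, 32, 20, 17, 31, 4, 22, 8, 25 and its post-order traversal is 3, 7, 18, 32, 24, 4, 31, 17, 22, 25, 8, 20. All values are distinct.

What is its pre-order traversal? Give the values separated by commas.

20, 24, 32, 18, 3, 7, 8, 22, 17, 31, 4, 25

The last element of post-order is the root; it splits in-order into left and right subtrees.
Root 20: left subtree has 5 nodes {24, 3, 18, 7, 32}, right has 6 {17, 31, 4, 22, 8, 25}.
  Root 24: left subtree has 0 nodes { }, right has 4 {3, 18, 7, 32}.
    Root 32: left subtree has 3 nodes {3, 18, 7}, right has 0 { }.
      Root 18: left subtree has 1 node {3}, right has 1 {7}.
  Root 8: left subtree has 4 nodes {17, 31, 4, 22}, right has 1 {25}.
    Root 22: left subtree has 3 nodes {17, 31, 4}, right has 0 { }.
      Root 17: left subtree has 0 nodes { }, right has 2 {31, 4}.
        Root 31: left subtree has 0 nodes { }, right has 1 {4}.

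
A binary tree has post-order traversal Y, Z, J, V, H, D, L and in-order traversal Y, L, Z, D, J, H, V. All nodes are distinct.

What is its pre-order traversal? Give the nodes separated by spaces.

The last element of post-order is the root; it splits in-order into left and right subtrees.
Root L: left subtree has 1 node {Y}, right has 5 {Z, D, J, H, V}.
  Root D: left subtree has 1 node {Z}, right has 3 {J, H, V}.
    Root H: left subtree has 1 node {J}, right has 1 {V}.

L Y D Z H J V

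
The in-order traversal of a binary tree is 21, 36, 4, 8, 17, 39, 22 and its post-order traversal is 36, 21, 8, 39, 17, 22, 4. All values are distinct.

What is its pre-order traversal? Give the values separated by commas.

The last element of post-order is the root; it splits in-order into left and right subtrees.
Root 4: left subtree has 2 nodes {21, 36}, right has 4 {8, 17, 39, 22}.
  Root 21: left subtree has 0 nodes { }, right has 1 {36}.
  Root 22: left subtree has 3 nodes {8, 17, 39}, right has 0 { }.
    Root 17: left subtree has 1 node {8}, right has 1 {39}.

4, 21, 36, 22, 17, 8, 39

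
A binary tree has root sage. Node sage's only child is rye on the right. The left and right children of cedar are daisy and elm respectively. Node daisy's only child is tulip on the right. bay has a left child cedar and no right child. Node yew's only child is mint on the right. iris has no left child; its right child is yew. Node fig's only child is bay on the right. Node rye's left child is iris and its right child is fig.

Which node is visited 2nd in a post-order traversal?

yew

Post-order visits the left subtree, then the right subtree, then the node.
At sage: no left child.
At sage: go right to rye.
  At rye: go left to iris.
    At iris: no left child.
    At iris: go right to yew.
      At yew: no left child.
      At yew: go right to mint.
        mint is a leaf — visit mint.
      Visit yew.
    Visit iris.
  At rye: go right to fig.
    At fig: no left child.
    At fig: go right to bay.
      At bay: go left to cedar.
        At cedar: go left to daisy.
          At daisy: no left child.
          At daisy: go right to tulip.
            tulip is a leaf — visit tulip.
          Visit daisy.
        At cedar: go right to elm.
          elm is a leaf — visit elm.
        Visit cedar.
      At bay: no right child.
      Visit bay.
    Visit fig.
  Visit rye.
Visit sage.
Full post-order sequence: mint, yew, iris, tulip, daisy, elm, cedar, bay, fig, rye, sage.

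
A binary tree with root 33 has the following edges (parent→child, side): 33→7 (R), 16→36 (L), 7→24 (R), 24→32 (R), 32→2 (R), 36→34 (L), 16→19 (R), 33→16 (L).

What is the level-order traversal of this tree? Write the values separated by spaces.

Level-order visits nodes level by level from the root, left to right within each level.
Level 0: 33
Level 1: 16, 7
Level 2: 36, 19, 24
Level 3: 34, 32
Level 4: 2

33 16 7 36 19 24 34 32 2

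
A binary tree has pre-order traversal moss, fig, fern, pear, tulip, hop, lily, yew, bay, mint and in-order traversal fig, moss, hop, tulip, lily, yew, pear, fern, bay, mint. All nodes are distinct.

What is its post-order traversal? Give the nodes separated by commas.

fig, hop, yew, lily, tulip, pear, mint, bay, fern, moss

The first element of pre-order is the root; it splits in-order into left and right subtrees.
Root moss: left subtree has 1 node {fig}, right has 8 {hop, tulip, lily, yew, pear, fern, bay, mint}.
  Root fern: left subtree has 5 nodes {hop, tulip, lily, yew, pear}, right has 2 {bay, mint}.
    Root pear: left subtree has 4 nodes {hop, tulip, lily, yew}, right has 0 { }.
      Root tulip: left subtree has 1 node {hop}, right has 2 {lily, yew}.
        Root lily: left subtree has 0 nodes { }, right has 1 {yew}.
    Root bay: left subtree has 0 nodes { }, right has 1 {mint}.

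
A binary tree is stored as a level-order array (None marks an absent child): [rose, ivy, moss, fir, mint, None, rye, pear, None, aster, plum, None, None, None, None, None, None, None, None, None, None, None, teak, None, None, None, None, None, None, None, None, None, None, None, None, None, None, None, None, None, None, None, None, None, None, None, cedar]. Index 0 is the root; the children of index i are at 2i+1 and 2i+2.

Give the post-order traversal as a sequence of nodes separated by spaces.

Post-order visits the left subtree, then the right subtree, then the node.
At rose: go left to ivy.
  At ivy: go left to fir.
    At fir: go left to pear.
      pear is a leaf — visit pear.
    At fir: no right child.
    Visit fir.
  At ivy: go right to mint.
    At mint: go left to aster.
      aster is a leaf — visit aster.
    At mint: go right to plum.
      At plum: no left child.
      At plum: go right to teak.
        At teak: no left child.
        At teak: go right to cedar.
          cedar is a leaf — visit cedar.
        Visit teak.
      Visit plum.
    Visit mint.
  Visit ivy.
At rose: go right to moss.
  At moss: no left child.
  At moss: go right to rye.
    rye is a leaf — visit rye.
  Visit moss.
Visit rose.

pear fir aster cedar teak plum mint ivy rye moss rose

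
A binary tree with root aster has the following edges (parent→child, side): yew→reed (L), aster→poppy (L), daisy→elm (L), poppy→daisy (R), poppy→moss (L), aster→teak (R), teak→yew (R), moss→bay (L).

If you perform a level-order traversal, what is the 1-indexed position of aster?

Level-order visits nodes level by level from the root, left to right within each level.
Level 0: aster
Level 1: poppy, teak
Level 2: moss, daisy, yew
Level 3: bay, elm, reed
Full level-order sequence: aster, poppy, teak, moss, daisy, yew, bay, elm, reed.

1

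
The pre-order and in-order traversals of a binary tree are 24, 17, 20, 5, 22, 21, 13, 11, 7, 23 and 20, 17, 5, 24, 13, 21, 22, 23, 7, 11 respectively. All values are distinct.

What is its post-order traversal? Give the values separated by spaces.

The first element of pre-order is the root; it splits in-order into left and right subtrees.
Root 24: left subtree has 3 nodes {20, 17, 5}, right has 6 {13, 21, 22, 23, 7, 11}.
  Root 17: left subtree has 1 node {20}, right has 1 {5}.
  Root 22: left subtree has 2 nodes {13, 21}, right has 3 {23, 7, 11}.
    Root 21: left subtree has 1 node {13}, right has 0 { }.
    Root 11: left subtree has 2 nodes {23, 7}, right has 0 { }.
      Root 7: left subtree has 1 node {23}, right has 0 { }.

20 5 17 13 21 23 7 11 22 24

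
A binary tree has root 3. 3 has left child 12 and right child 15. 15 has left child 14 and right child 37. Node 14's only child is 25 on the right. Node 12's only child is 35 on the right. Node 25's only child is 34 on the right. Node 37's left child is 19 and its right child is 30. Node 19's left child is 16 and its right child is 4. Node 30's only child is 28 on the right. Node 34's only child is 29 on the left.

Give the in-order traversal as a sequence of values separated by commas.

12, 35, 3, 14, 25, 29, 34, 15, 16, 19, 4, 37, 30, 28

In-order visits the left subtree, then the node, then the right subtree.
At 3: go left to 12.
  At 12: no left child.
  Visit 12.
  At 12: go right to 35.
    35 is a leaf — visit 35.
Visit 3.
At 3: go right to 15.
  At 15: go left to 14.
    At 14: no left child.
    Visit 14.
    At 14: go right to 25.
      At 25: no left child.
      Visit 25.
      At 25: go right to 34.
        At 34: go left to 29.
          29 is a leaf — visit 29.
        Visit 34.
        At 34: no right child.
  Visit 15.
  At 15: go right to 37.
    At 37: go left to 19.
      At 19: go left to 16.
        16 is a leaf — visit 16.
      Visit 19.
      At 19: go right to 4.
        4 is a leaf — visit 4.
    Visit 37.
    At 37: go right to 30.
      At 30: no left child.
      Visit 30.
      At 30: go right to 28.
        28 is a leaf — visit 28.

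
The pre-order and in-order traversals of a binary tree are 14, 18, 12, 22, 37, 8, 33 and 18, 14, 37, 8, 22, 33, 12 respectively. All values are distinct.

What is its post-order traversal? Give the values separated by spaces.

The first element of pre-order is the root; it splits in-order into left and right subtrees.
Root 14: left subtree has 1 node {18}, right has 5 {37, 8, 22, 33, 12}.
  Root 12: left subtree has 4 nodes {37, 8, 22, 33}, right has 0 { }.
    Root 22: left subtree has 2 nodes {37, 8}, right has 1 {33}.
      Root 37: left subtree has 0 nodes { }, right has 1 {8}.

18 8 37 33 22 12 14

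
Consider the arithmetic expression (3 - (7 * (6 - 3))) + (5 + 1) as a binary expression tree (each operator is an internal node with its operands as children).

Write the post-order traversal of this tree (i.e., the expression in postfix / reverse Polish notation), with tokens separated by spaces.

3 7 6 3 - * - 5 1 + +

Post-order on an expression tree gives postfix notation: for each operator, emit left operand, right operand, then the operator.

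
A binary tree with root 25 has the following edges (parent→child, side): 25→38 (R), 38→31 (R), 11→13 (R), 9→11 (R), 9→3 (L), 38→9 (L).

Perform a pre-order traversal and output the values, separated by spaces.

25 38 9 3 11 13 31

Pre-order visits the node, then its left subtree, then its right subtree.
Visit 25.
At 25: no left child.
At 25: go right to 38.
  Visit 38.
  At 38: go left to 9.
    Visit 9.
    At 9: go left to 3.
      3 is a leaf — visit 3.
    At 9: go right to 11.
      Visit 11.
      At 11: no left child.
      At 11: go right to 13.
        13 is a leaf — visit 13.
  At 38: go right to 31.
    31 is a leaf — visit 31.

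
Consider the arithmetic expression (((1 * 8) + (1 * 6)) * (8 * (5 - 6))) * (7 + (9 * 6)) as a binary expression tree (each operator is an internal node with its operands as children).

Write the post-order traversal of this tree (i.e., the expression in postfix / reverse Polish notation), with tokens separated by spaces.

Post-order on an expression tree gives postfix notation: for each operator, emit left operand, right operand, then the operator.

1 8 * 1 6 * + 8 5 6 - * * 7 9 6 * + *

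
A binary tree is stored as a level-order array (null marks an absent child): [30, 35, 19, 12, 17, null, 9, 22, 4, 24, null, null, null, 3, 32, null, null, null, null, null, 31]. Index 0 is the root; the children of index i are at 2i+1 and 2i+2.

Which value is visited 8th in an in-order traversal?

30

In-order visits the left subtree, then the node, then the right subtree.
At 30: go left to 35.
  At 35: go left to 12.
    At 12: go left to 22.
      22 is a leaf — visit 22.
    Visit 12.
    At 12: go right to 4.
      4 is a leaf — visit 4.
  Visit 35.
  At 35: go right to 17.
    At 17: go left to 24.
      At 24: no left child.
      Visit 24.
      At 24: go right to 31.
        31 is a leaf — visit 31.
    Visit 17.
    At 17: no right child.
Visit 30.
At 30: go right to 19.
  At 19: no left child.
  Visit 19.
  At 19: go right to 9.
    At 9: go left to 3.
      3 is a leaf — visit 3.
    Visit 9.
    At 9: go right to 32.
      32 is a leaf — visit 32.
Full in-order sequence: 22, 12, 4, 35, 24, 31, 17, 30, 19, 3, 9, 32.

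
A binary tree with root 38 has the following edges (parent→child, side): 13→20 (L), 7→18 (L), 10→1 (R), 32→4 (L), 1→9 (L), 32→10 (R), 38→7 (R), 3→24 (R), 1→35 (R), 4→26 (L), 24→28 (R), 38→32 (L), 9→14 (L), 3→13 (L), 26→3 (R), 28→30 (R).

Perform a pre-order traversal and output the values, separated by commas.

38, 32, 4, 26, 3, 13, 20, 24, 28, 30, 10, 1, 9, 14, 35, 7, 18

Pre-order visits the node, then its left subtree, then its right subtree.
Visit 38.
At 38: go left to 32.
  Visit 32.
  At 32: go left to 4.
    Visit 4.
    At 4: go left to 26.
      Visit 26.
      At 26: no left child.
      At 26: go right to 3.
        Visit 3.
        At 3: go left to 13.
          Visit 13.
          At 13: go left to 20.
            20 is a leaf — visit 20.
          At 13: no right child.
        At 3: go right to 24.
          Visit 24.
          At 24: no left child.
          At 24: go right to 28.
            Visit 28.
            At 28: no left child.
            At 28: go right to 30.
              30 is a leaf — visit 30.
    At 4: no right child.
  At 32: go right to 10.
    Visit 10.
    At 10: no left child.
    At 10: go right to 1.
      Visit 1.
      At 1: go left to 9.
        Visit 9.
        At 9: go left to 14.
          14 is a leaf — visit 14.
        At 9: no right child.
      At 1: go right to 35.
        35 is a leaf — visit 35.
At 38: go right to 7.
  Visit 7.
  At 7: go left to 18.
    18 is a leaf — visit 18.
  At 7: no right child.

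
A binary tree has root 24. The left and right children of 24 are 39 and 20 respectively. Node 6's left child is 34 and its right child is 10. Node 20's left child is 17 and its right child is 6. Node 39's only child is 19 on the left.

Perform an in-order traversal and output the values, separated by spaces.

In-order visits the left subtree, then the node, then the right subtree.
At 24: go left to 39.
  At 39: go left to 19.
    19 is a leaf — visit 19.
  Visit 39.
  At 39: no right child.
Visit 24.
At 24: go right to 20.
  At 20: go left to 17.
    17 is a leaf — visit 17.
  Visit 20.
  At 20: go right to 6.
    At 6: go left to 34.
      34 is a leaf — visit 34.
    Visit 6.
    At 6: go right to 10.
      10 is a leaf — visit 10.

19 39 24 17 20 34 6 10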